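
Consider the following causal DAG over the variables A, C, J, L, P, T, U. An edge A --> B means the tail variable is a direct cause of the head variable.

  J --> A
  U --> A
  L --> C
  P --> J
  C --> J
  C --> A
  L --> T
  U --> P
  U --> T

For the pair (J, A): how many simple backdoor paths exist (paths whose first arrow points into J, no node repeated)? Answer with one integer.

A backdoor path from J to A is any simple undirected path whose first edge points into J (i.e. leaves J via a parent).
Parents of J: {C, P}.
Enumerating:
  P1: J <- C <- L -> T <- U -> A
  P2: J <- C -> A
  P3: J <- P <- U -> T <- L -> C -> A
  P4: J <- P <- U -> A
That exhausts the simple backdoor paths. Count: 4.

4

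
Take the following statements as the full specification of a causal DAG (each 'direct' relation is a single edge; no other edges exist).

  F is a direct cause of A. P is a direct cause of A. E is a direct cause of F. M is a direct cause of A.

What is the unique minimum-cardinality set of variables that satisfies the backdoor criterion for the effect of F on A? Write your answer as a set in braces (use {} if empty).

Variables eligible for adjustment (non-descendants of F, excluding F and A): {E, M, P}.
Backdoor paths from F to A:
  (none)
With no backdoor paths the empty set already satisfies the criterion, and it is trivially minimal.

{}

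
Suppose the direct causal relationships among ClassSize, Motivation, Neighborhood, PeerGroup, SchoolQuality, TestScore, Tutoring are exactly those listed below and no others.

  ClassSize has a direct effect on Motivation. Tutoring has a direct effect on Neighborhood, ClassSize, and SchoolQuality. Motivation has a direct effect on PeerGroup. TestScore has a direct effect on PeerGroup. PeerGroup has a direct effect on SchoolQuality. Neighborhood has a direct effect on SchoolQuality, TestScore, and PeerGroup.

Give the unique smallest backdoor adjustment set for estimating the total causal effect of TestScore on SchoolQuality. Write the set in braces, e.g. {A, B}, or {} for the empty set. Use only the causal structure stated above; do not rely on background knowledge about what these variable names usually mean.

{Neighborhood}

Variables eligible for adjustment (non-descendants of TestScore, excluding TestScore and SchoolQuality): {ClassSize, Motivation, Neighborhood, Tutoring}.
Backdoor paths from TestScore to SchoolQuality:
  P1: TestScore <- Neighborhood <- Tutoring -> ClassSize -> Motivation -> PeerGroup -> SchoolQuality
  P2: TestScore <- Neighborhood <- Tutoring -> SchoolQuality
  P3: TestScore <- Neighborhood -> PeerGroup <- Motivation <- ClassSize <- Tutoring -> SchoolQuality
  P4: TestScore <- Neighborhood -> PeerGroup -> SchoolQuality
  P5: TestScore <- Neighborhood -> SchoolQuality
The empty set is not sufficient: P1 (TestScore <- Neighborhood <- Tutoring -> ClassSize -> Motivation -> PeerGroup -> SchoolQuality) has no collider blocking it and no conditioned non-collider, so it is open.
Try {Neighborhood}:
  P1: blocked at chain node Neighborhood ∈ conditioning set.
  P2: blocked at chain node Neighborhood ∈ conditioning set.
  P3: blocked at fork node Neighborhood ∈ conditioning set.
  P4: blocked at fork node Neighborhood ∈ conditioning set.
  P5: blocked at fork node Neighborhood ∈ conditioning set.
{Neighborhood} contains no descendant of TestScore and blocks every backdoor path.
No other singleton works — e.g. {Tutoring} leaves P4 open — so {Neighborhood} is the unique smallest valid adjustment set.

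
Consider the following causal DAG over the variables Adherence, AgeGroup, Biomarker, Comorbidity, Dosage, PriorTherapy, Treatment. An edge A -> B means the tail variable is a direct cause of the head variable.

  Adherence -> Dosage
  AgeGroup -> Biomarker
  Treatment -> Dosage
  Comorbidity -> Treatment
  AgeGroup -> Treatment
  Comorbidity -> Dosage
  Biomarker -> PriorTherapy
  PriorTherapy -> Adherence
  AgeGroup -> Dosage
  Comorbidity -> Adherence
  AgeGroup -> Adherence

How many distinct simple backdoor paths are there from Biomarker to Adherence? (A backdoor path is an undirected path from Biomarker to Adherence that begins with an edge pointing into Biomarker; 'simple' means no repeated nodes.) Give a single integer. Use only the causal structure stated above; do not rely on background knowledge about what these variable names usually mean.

A backdoor path from Biomarker to Adherence is any simple undirected path whose first edge points into Biomarker (i.e. leaves Biomarker via a parent).
Parents of Biomarker: {AgeGroup}.
Enumerating:
  P1: Biomarker <- AgeGroup -> Adherence
  P2: Biomarker <- AgeGroup -> Treatment <- Comorbidity -> Adherence
  P3: Biomarker <- AgeGroup -> Treatment <- Comorbidity -> Dosage <- Adherence
  P4: Biomarker <- AgeGroup -> Treatment -> Dosage <- Comorbidity -> Adherence
  P5: Biomarker <- AgeGroup -> Treatment -> Dosage <- Adherence
  P6: Biomarker <- AgeGroup -> Dosage <- Comorbidity -> Adherence
  P7: Biomarker <- AgeGroup -> Dosage <- Adherence
  P8: Biomarker <- AgeGroup -> Dosage <- Treatment <- Comorbidity -> Adherence
That exhausts the simple backdoor paths. Count: 8.

8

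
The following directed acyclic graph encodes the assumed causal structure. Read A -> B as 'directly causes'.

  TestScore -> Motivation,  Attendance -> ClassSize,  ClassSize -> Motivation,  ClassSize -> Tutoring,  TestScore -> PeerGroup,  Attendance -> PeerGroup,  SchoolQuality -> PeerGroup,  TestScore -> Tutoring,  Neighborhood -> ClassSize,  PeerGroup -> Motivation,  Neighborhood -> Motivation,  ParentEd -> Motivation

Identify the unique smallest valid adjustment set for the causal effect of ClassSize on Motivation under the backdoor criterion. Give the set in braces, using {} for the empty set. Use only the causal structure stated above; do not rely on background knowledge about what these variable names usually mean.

Variables eligible for adjustment (non-descendants of ClassSize, excluding ClassSize and Motivation): {Attendance, Neighborhood, ParentEd, PeerGroup, SchoolQuality, TestScore}.
Backdoor paths from ClassSize to Motivation:
  P1: ClassSize <- Neighborhood -> Motivation
  P2: ClassSize <- Attendance -> PeerGroup <- TestScore -> Motivation
  P3: ClassSize <- Attendance -> PeerGroup -> Motivation
The empty set is not sufficient: P1 (ClassSize <- Neighborhood -> Motivation) has no collider blocking it and no conditioned non-collider, so it is open.
Try {Attendance, Neighborhood}:
  P1: blocked at fork node Neighborhood ∈ conditioning set.
  P2: blocked at fork node Attendance ∈ conditioning set.
  P3: blocked at fork node Attendance ∈ conditioning set.
{Attendance, Neighborhood} contains no descendant of ClassSize and blocks every backdoor path.
Every element of {Attendance, Neighborhood} is needed (dropping Attendance leaves P3 open; dropping Neighborhood leaves P1 open), so no proper subset is valid.
Among all size-2 subsets of the eligible variables, only {Attendance, Neighborhood} blocks every backdoor path, so it is the unique smallest valid adjustment set.

{Attendance, Neighborhood}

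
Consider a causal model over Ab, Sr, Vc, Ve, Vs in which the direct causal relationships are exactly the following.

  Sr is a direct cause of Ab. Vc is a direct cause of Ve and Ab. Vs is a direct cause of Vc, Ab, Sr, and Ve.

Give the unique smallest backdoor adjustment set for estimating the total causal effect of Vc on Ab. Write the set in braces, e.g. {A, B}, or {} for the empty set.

{Vs}

Variables eligible for adjustment (non-descendants of Vc, excluding Vc and Ab): {Sr, Vs}.
Backdoor paths from Vc to Ab:
  P1: Vc <- Vs -> Sr -> Ab
  P2: Vc <- Vs -> Ab
The empty set is not sufficient: P1 (Vc <- Vs -> Sr -> Ab) has no collider blocking it and no conditioned non-collider, so it is open.
Try {Vs}:
  P1: blocked at fork node Vs ∈ conditioning set.
  P2: blocked at fork node Vs ∈ conditioning set.
{Vs} contains no descendant of Vc and blocks every backdoor path.
No other singleton works — e.g. {Sr} leaves P2 open — so {Vs} is the unique smallest valid adjustment set.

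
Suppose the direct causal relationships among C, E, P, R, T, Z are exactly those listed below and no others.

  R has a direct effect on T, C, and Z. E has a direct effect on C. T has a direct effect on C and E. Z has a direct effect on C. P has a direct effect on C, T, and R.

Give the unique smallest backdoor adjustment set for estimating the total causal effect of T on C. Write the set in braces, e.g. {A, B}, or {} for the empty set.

{P, R}

Variables eligible for adjustment (non-descendants of T, excluding T and C): {P, R, Z}.
Backdoor paths from T to C:
  P1: T <- P -> R -> Z -> C
  P2: T <- P -> R -> C
  P3: T <- P -> C
  P4: T <- R <- P -> C
  P5: T <- R -> Z -> C
  P6: T <- R -> C
The empty set is not sufficient: P1 (T <- P -> R -> Z -> C) has no collider blocking it and no conditioned non-collider, so it is open.
Try {P, R}:
  P1: blocked at fork node P ∈ conditioning set.
  P2: blocked at fork node P ∈ conditioning set.
  P3: blocked at fork node P ∈ conditioning set.
  P4: blocked at chain node R ∈ conditioning set.
  P5: blocked at fork node R ∈ conditioning set.
  P6: blocked at fork node R ∈ conditioning set.
{P, R} contains no descendant of T and blocks every backdoor path.
Every element of {P, R} is needed (dropping P leaves P3 open; dropping R leaves P5 open), so no proper subset is valid.
Among all size-2 subsets of the eligible variables, only {P, R} blocks every backdoor path, so it is the unique smallest valid adjustment set.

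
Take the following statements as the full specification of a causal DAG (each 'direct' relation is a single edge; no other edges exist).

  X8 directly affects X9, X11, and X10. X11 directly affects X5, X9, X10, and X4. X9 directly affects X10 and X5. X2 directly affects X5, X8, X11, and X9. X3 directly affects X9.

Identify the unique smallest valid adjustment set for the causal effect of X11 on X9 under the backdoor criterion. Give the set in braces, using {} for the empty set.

Variables eligible for adjustment (non-descendants of X11, excluding X11 and X9): {X2, X3, X8}.
Backdoor paths from X11 to X9:
  P1: X11 <- X2 -> X8 -> X9
  P2: X11 <- X2 -> X8 -> X10 <- X9
  P3: X11 <- X2 -> X9
  P4: X11 <- X2 -> X5 <- X9
  P5: X11 <- X8 <- X2 -> X9
  P6: X11 <- X8 <- X2 -> X5 <- X9
  P7: X11 <- X8 -> X9
  P8: X11 <- X8 -> X10 <- X9
The empty set is not sufficient: P1 (X11 <- X2 -> X8 -> X9) has no collider blocking it and no conditioned non-collider, so it is open.
Try {X2, X8}:
  P1: blocked at fork node X2 ∈ conditioning set.
  P2: blocked at fork node X2 ∈ conditioning set.
  P3: blocked at fork node X2 ∈ conditioning set.
  P4: blocked at fork node X2 ∈ conditioning set.
  P5: blocked at chain node X8 ∈ conditioning set.
  P6: blocked at chain node X8 ∈ conditioning set.
  P7: blocked at fork node X8 ∈ conditioning set.
  P8: blocked at fork node X8 ∈ conditioning set.
{X2, X8} contains no descendant of X11 and blocks every backdoor path.
Every element of {X2, X8} is needed (dropping X2 leaves P3 open; dropping X8 leaves P7 open), so no proper subset is valid.
Among all size-2 subsets of the eligible variables, only {X2, X8} blocks every backdoor path, so it is the unique smallest valid adjustment set.

{X2, X8}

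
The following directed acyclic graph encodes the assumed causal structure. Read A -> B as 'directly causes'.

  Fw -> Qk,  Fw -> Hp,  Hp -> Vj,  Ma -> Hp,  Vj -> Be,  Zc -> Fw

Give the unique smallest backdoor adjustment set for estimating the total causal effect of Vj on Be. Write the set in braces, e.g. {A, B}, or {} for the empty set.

Variables eligible for adjustment (non-descendants of Vj, excluding Vj and Be): {Fw, Hp, Ma, Qk, Zc}.
Backdoor paths from Vj to Be:
  (none)
With no backdoor paths the empty set already satisfies the criterion, and it is trivially minimal.

{}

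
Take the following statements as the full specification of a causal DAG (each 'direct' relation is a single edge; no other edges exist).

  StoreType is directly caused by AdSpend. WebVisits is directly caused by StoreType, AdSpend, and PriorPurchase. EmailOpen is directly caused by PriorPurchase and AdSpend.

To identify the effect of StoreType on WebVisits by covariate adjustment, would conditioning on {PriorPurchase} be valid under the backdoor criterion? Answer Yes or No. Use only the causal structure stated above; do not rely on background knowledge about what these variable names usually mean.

Backdoor paths from StoreType to WebVisits (paths whose first edge points into StoreType):
  P1: StoreType <- AdSpend -> WebVisits
  P2: StoreType <- AdSpend -> EmailOpen <- PriorPurchase -> WebVisits
Condition 1 (no descendant of StoreType in the set): holds — descendants of StoreType are {WebVisits}; none are in {PriorPurchase}.
Condition 2 (every backdoor path blocked by {PriorPurchase}):
  P1: open — no interior node is in the conditioning set.
  P2: blocked at collider EmailOpen (neither it nor any descendant is in the conditioning set).
{PriorPurchase} does not satisfy the backdoor criterion.

No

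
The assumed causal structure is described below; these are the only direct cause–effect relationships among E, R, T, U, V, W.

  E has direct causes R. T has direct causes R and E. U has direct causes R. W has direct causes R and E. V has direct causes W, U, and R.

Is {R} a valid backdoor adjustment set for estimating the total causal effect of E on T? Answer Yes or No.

Backdoor paths from E to T (paths whose first edge points into E):
  P1: E <- R -> T
Condition 1 (no descendant of E in the set): holds — descendants of E are {T, V, W}; none are in {R}.
Condition 2 (every backdoor path blocked by {R}):
  P1: blocked at fork node R ∈ conditioning set.
{R} satisfies the backdoor criterion.

Yes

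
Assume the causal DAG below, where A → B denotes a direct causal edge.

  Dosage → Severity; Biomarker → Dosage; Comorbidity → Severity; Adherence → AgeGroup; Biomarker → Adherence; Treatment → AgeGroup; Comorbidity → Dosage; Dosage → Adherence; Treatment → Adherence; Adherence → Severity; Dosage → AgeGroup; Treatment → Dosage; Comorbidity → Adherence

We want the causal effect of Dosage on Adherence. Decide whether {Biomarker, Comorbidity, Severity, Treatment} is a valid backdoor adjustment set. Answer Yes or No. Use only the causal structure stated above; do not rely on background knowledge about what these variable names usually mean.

No

Backdoor paths from Dosage to Adherence (paths whose first edge points into Dosage):
  P1: Dosage <- Treatment -> Adherence
  P2: Dosage <- Treatment -> AgeGroup <- Adherence
  P3: Dosage <- Comorbidity -> Adherence
  P4: Dosage <- Comorbidity -> Severity <- Adherence
  P5: Dosage <- Biomarker -> Adherence
Condition 1 (no descendant of Dosage in the set): FAILS — Severity is a descendant of Dosage.
Condition 2 (every backdoor path blocked by {Biomarker, Comorbidity, Severity, Treatment}):
  P1: blocked at fork node Treatment ∈ conditioning set.
  P2: blocked at fork node Treatment ∈ conditioning set.
  P3: blocked at fork node Comorbidity ∈ conditioning set.
  P4: blocked at fork node Comorbidity ∈ conditioning set.
  P5: blocked at fork node Biomarker ∈ conditioning set.
{Biomarker, Comorbidity, Severity, Treatment} does not satisfy the backdoor criterion.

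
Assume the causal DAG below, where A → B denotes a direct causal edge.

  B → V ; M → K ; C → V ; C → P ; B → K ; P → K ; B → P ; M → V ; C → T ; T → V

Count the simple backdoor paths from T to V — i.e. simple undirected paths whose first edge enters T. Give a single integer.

5

A backdoor path from T to V is any simple undirected path whose first edge points into T (i.e. leaves T via a parent).
Parents of T: {C}.
Enumerating:
  P1: T <- C -> P <- B -> V
  P2: T <- C -> P <- B -> K <- M -> V
  P3: T <- C -> P -> K <- B -> V
  P4: T <- C -> P -> K <- M -> V
  P5: T <- C -> V
That exhausts the simple backdoor paths. Count: 5.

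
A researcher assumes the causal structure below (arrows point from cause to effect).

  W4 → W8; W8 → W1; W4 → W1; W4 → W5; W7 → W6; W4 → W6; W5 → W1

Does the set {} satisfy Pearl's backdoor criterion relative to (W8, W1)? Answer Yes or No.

No

Backdoor paths from W8 to W1 (paths whose first edge points into W8):
  P1: W8 <- W4 -> W5 -> W1
  P2: W8 <- W4 -> W1
Condition 1 (no descendant of W8 in the set): holds — descendants of W8 are {W1}; none are in {}.
Condition 2 (every backdoor path blocked by {}):
  P1: open — no interior node is in the conditioning set.
  P2: open — no interior node is in the conditioning set.
{} does not satisfy the backdoor criterion.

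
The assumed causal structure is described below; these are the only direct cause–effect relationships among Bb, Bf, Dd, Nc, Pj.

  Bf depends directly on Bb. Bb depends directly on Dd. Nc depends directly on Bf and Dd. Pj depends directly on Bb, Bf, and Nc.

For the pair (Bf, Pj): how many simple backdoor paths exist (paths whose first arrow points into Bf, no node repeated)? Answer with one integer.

A backdoor path from Bf to Pj is any simple undirected path whose first edge points into Bf (i.e. leaves Bf via a parent).
Parents of Bf: {Bb}.
Enumerating:
  P1: Bf <- Bb <- Dd -> Nc -> Pj
  P2: Bf <- Bb -> Pj
That exhausts the simple backdoor paths. Count: 2.

2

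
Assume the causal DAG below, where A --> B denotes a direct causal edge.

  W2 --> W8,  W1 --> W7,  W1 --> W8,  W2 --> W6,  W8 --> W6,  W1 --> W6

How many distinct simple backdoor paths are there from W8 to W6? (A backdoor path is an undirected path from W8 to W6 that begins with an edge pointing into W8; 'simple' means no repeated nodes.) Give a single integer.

A backdoor path from W8 to W6 is any simple undirected path whose first edge points into W8 (i.e. leaves W8 via a parent).
Parents of W8: {W1, W2}.
Enumerating:
  P1: W8 <- W1 -> W6
  P2: W8 <- W2 -> W6
That exhausts the simple backdoor paths. Count: 2.

2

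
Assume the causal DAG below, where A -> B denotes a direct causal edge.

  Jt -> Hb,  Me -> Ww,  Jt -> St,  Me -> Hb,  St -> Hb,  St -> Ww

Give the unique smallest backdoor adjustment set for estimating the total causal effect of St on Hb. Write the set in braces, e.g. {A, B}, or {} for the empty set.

Variables eligible for adjustment (non-descendants of St, excluding St and Hb): {Jt, Me}.
Backdoor paths from St to Hb:
  P1: St <- Jt -> Hb
The empty set is not sufficient: P1 (St <- Jt -> Hb) has no collider blocking it and no conditioned non-collider, so it is open.
Try {Jt}:
  P1: blocked at fork node Jt ∈ conditioning set.
{Jt} contains no descendant of St and blocks every backdoor path.
No other singleton works — e.g. {Me} leaves P1 open — so {Jt} is the unique smallest valid adjustment set.

{Jt}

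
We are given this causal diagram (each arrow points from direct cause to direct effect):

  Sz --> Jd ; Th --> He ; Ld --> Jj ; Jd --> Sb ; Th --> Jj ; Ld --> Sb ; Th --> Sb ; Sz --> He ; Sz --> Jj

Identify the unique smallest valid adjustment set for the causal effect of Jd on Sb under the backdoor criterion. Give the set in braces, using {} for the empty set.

{}

Variables eligible for adjustment (non-descendants of Jd, excluding Jd and Sb): {He, Jj, Ld, Sz, Th}.
Backdoor paths from Jd to Sb:
  P1: Jd <- Sz -> He <- Th -> Sb
  P2: Jd <- Sz -> He <- Th -> Jj <- Ld -> Sb
  P3: Jd <- Sz -> Jj <- Ld -> Sb
  P4: Jd <- Sz -> Jj <- Th -> Sb
Each backdoor path contains an unconditioned collider, so every path is already blocked with the empty conditioning set:
  P1: blocked at collider He (neither it nor any descendant is in the conditioning set).
  P2: blocked at collider He (neither it nor any descendant is in the conditioning set).
  P3: blocked at collider Jj (neither it nor any descendant is in the conditioning set).
  P4: blocked at collider Jj (neither it nor any descendant is in the conditioning set).
The empty set is therefore the unique smallest valid set.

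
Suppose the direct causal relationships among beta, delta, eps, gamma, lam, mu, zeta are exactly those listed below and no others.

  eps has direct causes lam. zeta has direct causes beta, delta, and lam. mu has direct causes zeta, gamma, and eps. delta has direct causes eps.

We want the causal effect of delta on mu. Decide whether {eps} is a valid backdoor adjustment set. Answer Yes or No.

Yes

Backdoor paths from delta to mu (paths whose first edge points into delta):
  P1: delta <- eps <- lam -> zeta -> mu
  P2: delta <- eps -> mu
Condition 1 (no descendant of delta in the set): holds — descendants of delta are {mu, zeta}; none are in {eps}.
Condition 2 (every backdoor path blocked by {eps}):
  P1: blocked at chain node eps ∈ conditioning set.
  P2: blocked at fork node eps ∈ conditioning set.
{eps} satisfies the backdoor criterion.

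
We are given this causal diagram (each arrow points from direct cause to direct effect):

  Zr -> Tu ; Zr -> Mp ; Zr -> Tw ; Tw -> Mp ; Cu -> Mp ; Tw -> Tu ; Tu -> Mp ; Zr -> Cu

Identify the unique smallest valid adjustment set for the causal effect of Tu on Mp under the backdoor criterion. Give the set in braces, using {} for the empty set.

{Tw, Zr}

Variables eligible for adjustment (non-descendants of Tu, excluding Tu and Mp): {Cu, Tw, Zr}.
Backdoor paths from Tu to Mp:
  P1: Tu <- Zr -> Cu -> Mp
  P2: Tu <- Zr -> Tw -> Mp
  P3: Tu <- Zr -> Mp
  P4: Tu <- Tw <- Zr -> Cu -> Mp
  P5: Tu <- Tw <- Zr -> Mp
  P6: Tu <- Tw -> Mp
The empty set is not sufficient: P1 (Tu <- Zr -> Cu -> Mp) has no collider blocking it and no conditioned non-collider, so it is open.
Try {Tw, Zr}:
  P1: blocked at fork node Zr ∈ conditioning set.
  P2: blocked at fork node Zr ∈ conditioning set.
  P3: blocked at fork node Zr ∈ conditioning set.
  P4: blocked at chain node Tw ∈ conditioning set.
  P5: blocked at chain node Tw ∈ conditioning set.
  P6: blocked at fork node Tw ∈ conditioning set.
{Tw, Zr} contains no descendant of Tu and blocks every backdoor path.
Every element of {Tw, Zr} is needed (dropping Tw leaves P6 open; dropping Zr leaves P1 open), so no proper subset is valid.
Among all size-2 subsets of the eligible variables, only {Tw, Zr} blocks every backdoor path, so it is the unique smallest valid adjustment set.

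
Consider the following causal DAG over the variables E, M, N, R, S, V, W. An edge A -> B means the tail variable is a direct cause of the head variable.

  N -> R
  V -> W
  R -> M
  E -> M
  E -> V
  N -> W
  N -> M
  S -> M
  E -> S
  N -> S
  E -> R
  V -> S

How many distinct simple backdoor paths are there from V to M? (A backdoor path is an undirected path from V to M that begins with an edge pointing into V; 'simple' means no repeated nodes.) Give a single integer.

7

A backdoor path from V to M is any simple undirected path whose first edge points into V (i.e. leaves V via a parent).
Parents of V: {E}.
Enumerating:
  P1: V <- E -> R <- N -> S -> M
  P2: V <- E -> R <- N -> M
  P3: V <- E -> R -> M
  P4: V <- E -> S <- N -> R -> M
  P5: V <- E -> S <- N -> M
  P6: V <- E -> S -> M
  P7: V <- E -> M
That exhausts the simple backdoor paths. Count: 7.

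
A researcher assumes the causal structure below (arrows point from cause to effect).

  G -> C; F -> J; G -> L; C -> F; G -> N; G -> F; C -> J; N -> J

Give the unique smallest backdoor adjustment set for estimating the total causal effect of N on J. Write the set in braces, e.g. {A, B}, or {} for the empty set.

Variables eligible for adjustment (non-descendants of N, excluding N and J): {C, F, G, L}.
Backdoor paths from N to J:
  P1: N <- G -> C -> F -> J
  P2: N <- G -> C -> J
  P3: N <- G -> F <- C -> J
  P4: N <- G -> F -> J
The empty set is not sufficient: P1 (N <- G -> C -> F -> J) has no collider blocking it and no conditioned non-collider, so it is open.
Try {G}:
  P1: blocked at fork node G ∈ conditioning set.
  P2: blocked at fork node G ∈ conditioning set.
  P3: blocked at fork node G ∈ conditioning set.
  P4: blocked at fork node G ∈ conditioning set.
{G} contains no descendant of N and blocks every backdoor path.
No other singleton works — e.g. {C} leaves P4 open — so {G} is the unique smallest valid adjustment set.

{G}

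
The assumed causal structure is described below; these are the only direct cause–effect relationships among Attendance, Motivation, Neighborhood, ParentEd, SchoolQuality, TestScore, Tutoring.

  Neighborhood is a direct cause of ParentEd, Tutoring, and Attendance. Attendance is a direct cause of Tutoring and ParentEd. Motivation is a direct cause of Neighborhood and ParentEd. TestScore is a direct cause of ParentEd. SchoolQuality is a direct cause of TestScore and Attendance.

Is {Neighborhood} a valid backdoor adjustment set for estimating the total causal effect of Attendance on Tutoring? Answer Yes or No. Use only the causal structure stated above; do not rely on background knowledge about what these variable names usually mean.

Yes

Backdoor paths from Attendance to Tutoring (paths whose first edge points into Attendance):
  P1: Attendance <- SchoolQuality -> TestScore -> ParentEd <- Motivation -> Neighborhood -> Tutoring
  P2: Attendance <- SchoolQuality -> TestScore -> ParentEd <- Neighborhood -> Tutoring
  P3: Attendance <- Neighborhood -> Tutoring
Condition 1 (no descendant of Attendance in the set): holds — descendants of Attendance are {ParentEd, Tutoring}; none are in {Neighborhood}.
Condition 2 (every backdoor path blocked by {Neighborhood}):
  P1: blocked at collider ParentEd (neither it nor any descendant is in the conditioning set).
  P2: blocked at collider ParentEd (neither it nor any descendant is in the conditioning set).
  P3: blocked at fork node Neighborhood ∈ conditioning set.
{Neighborhood} satisfies the backdoor criterion.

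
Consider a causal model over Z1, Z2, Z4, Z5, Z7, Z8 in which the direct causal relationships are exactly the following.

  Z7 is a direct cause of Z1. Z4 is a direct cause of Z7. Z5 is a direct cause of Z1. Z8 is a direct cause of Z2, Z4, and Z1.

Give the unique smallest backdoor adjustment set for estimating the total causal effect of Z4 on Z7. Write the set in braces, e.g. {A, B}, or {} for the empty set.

Variables eligible for adjustment (non-descendants of Z4, excluding Z4 and Z7): {Z2, Z5, Z8}.
Backdoor paths from Z4 to Z7:
  P1: Z4 <- Z8 -> Z1 <- Z7
Each backdoor path contains an unconditioned collider, so every path is already blocked with the empty conditioning set:
  P1: blocked at collider Z1 (neither it nor any descendant is in the conditioning set).
The empty set is therefore the unique smallest valid set.

{}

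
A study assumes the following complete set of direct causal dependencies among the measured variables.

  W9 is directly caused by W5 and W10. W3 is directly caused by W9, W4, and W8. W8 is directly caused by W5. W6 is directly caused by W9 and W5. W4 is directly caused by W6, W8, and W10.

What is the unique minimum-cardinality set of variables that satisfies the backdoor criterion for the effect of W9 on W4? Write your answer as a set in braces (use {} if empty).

Variables eligible for adjustment (non-descendants of W9, excluding W9 and W4): {W10, W5, W8}.
Backdoor paths from W9 to W4:
  P1: W9 <- W10 -> W4
  P2: W9 <- W5 -> W8 -> W4
  P3: W9 <- W5 -> W8 -> W3 <- W4
  P4: W9 <- W5 -> W6 -> W4
The empty set is not sufficient: P1 (W9 <- W10 -> W4) has no collider blocking it and no conditioned non-collider, so it is open.
Try {W10, W5}:
  P1: blocked at fork node W10 ∈ conditioning set.
  P2: blocked at fork node W5 ∈ conditioning set.
  P3: blocked at fork node W5 ∈ conditioning set.
  P4: blocked at fork node W5 ∈ conditioning set.
{W10, W5} contains no descendant of W9 and blocks every backdoor path.
Every element of {W10, W5} is needed (dropping W10 leaves P1 open; dropping W5 leaves P2 open), so no proper subset is valid.
Among all size-2 subsets of the eligible variables, only {W10, W5} blocks every backdoor path, so it is the unique smallest valid adjustment set.

{W10, W5}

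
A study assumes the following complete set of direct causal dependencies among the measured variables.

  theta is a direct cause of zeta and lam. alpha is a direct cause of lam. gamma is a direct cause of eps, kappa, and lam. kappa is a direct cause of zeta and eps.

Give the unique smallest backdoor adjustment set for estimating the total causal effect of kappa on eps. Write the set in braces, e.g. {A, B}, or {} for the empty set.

Variables eligible for adjustment (non-descendants of kappa, excluding kappa and eps): {alpha, gamma, lam, theta}.
Backdoor paths from kappa to eps:
  P1: kappa <- gamma -> eps
The empty set is not sufficient: P1 (kappa <- gamma -> eps) has no collider blocking it and no conditioned non-collider, so it is open.
Try {gamma}:
  P1: blocked at fork node gamma ∈ conditioning set.
{gamma} contains no descendant of kappa and blocks every backdoor path.
No other singleton works — e.g. {alpha} leaves P1 open — so {gamma} is the unique smallest valid adjustment set.

{gamma}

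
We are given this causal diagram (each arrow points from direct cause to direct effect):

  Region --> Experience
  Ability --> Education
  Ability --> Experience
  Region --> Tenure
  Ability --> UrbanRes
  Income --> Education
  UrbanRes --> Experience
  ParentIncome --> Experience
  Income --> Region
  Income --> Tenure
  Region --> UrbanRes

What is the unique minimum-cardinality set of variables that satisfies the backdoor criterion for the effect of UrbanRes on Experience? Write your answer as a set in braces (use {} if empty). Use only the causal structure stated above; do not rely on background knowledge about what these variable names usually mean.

{Ability, Region}

Variables eligible for adjustment (non-descendants of UrbanRes, excluding UrbanRes and Experience): {Ability, Education, Income, ParentIncome, Region, Tenure}.
Backdoor paths from UrbanRes to Experience:
  P1: UrbanRes <- Region <- Income -> Education <- Ability -> Experience
  P2: UrbanRes <- Region -> Tenure <- Income -> Education <- Ability -> Experience
  P3: UrbanRes <- Region -> Experience
  P4: UrbanRes <- Ability -> Education <- Income -> Region -> Experience
  P5: UrbanRes <- Ability -> Education <- Income -> Tenure <- Region -> Experience
  P6: UrbanRes <- Ability -> Experience
The empty set is not sufficient: P3 (UrbanRes <- Region -> Experience) has no collider blocking it and no conditioned non-collider, so it is open.
Try {Ability, Region}:
  P1: blocked at chain node Region ∈ conditioning set.
  P2: blocked at fork node Region ∈ conditioning set.
  P3: blocked at fork node Region ∈ conditioning set.
  P4: blocked at fork node Ability ∈ conditioning set.
  P5: blocked at fork node Ability ∈ conditioning set.
  P6: blocked at fork node Ability ∈ conditioning set.
{Ability, Region} contains no descendant of UrbanRes and blocks every backdoor path.
Every element of {Ability, Region} is needed (dropping Ability leaves P6 open; dropping Region leaves P3 open), so no proper subset is valid.
Among all size-2 subsets of the eligible variables, only {Ability, Region} blocks every backdoor path, so it is the unique smallest valid adjustment set.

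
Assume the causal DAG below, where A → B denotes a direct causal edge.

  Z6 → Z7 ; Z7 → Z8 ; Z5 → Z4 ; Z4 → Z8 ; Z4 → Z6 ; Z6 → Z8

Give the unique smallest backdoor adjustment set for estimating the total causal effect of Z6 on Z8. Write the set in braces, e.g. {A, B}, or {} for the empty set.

{Z4}

Variables eligible for adjustment (non-descendants of Z6, excluding Z6 and Z8): {Z4, Z5}.
Backdoor paths from Z6 to Z8:
  P1: Z6 <- Z4 -> Z8
The empty set is not sufficient: P1 (Z6 <- Z4 -> Z8) has no collider blocking it and no conditioned non-collider, so it is open.
Try {Z4}:
  P1: blocked at fork node Z4 ∈ conditioning set.
{Z4} contains no descendant of Z6 and blocks every backdoor path.
No other singleton works — e.g. {Z5} leaves P1 open — so {Z4} is the unique smallest valid adjustment set.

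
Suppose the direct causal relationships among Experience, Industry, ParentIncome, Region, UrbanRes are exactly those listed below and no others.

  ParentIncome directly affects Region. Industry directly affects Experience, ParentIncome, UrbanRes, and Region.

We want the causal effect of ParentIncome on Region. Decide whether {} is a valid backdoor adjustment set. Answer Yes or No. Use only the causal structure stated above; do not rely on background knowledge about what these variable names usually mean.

No

Backdoor paths from ParentIncome to Region (paths whose first edge points into ParentIncome):
  P1: ParentIncome <- Industry -> Region
Condition 1 (no descendant of ParentIncome in the set): holds — descendants of ParentIncome are {Region}; none are in {}.
Condition 2 (every backdoor path blocked by {}):
  P1: open — no interior node is in the conditioning set.
{} does not satisfy the backdoor criterion.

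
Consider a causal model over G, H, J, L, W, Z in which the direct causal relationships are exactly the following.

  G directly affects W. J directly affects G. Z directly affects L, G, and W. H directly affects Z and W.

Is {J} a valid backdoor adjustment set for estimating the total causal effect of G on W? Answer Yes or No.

No

Backdoor paths from G to W (paths whose first edge points into G):
  P1: G <- Z <- H -> W
  P2: G <- Z -> W
Condition 1 (no descendant of G in the set): holds — descendants of G are {W}; none are in {J}.
Condition 2 (every backdoor path blocked by {J}):
  P1: open — no interior node is in the conditioning set.
  P2: open — no interior node is in the conditioning set.
{J} does not satisfy the backdoor criterion.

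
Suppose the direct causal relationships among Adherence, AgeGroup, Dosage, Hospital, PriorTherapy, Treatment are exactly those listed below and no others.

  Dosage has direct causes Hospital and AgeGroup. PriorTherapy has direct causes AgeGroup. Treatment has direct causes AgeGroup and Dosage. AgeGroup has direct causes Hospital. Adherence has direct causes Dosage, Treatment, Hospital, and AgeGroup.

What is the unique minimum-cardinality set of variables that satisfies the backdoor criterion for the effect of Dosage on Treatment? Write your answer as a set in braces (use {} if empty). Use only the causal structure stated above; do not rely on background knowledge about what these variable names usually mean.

Variables eligible for adjustment (non-descendants of Dosage, excluding Dosage and Treatment): {AgeGroup, Hospital, PriorTherapy}.
Backdoor paths from Dosage to Treatment:
  P1: Dosage <- Hospital -> AgeGroup -> Treatment
  P2: Dosage <- Hospital -> AgeGroup -> Adherence <- Treatment
  P3: Dosage <- Hospital -> Adherence <- AgeGroup -> Treatment
  P4: Dosage <- Hospital -> Adherence <- Treatment
  P5: Dosage <- AgeGroup <- Hospital -> Adherence <- Treatment
  P6: Dosage <- AgeGroup -> Treatment
  P7: Dosage <- AgeGroup -> Adherence <- Treatment
The empty set is not sufficient: P1 (Dosage <- Hospital -> AgeGroup -> Treatment) has no collider blocking it and no conditioned non-collider, so it is open.
Try {AgeGroup}:
  P1: blocked at chain node AgeGroup ∈ conditioning set.
  P2: blocked at chain node AgeGroup ∈ conditioning set.
  P3: blocked at collider Adherence (neither it nor any descendant is in the conditioning set).
  P4: blocked at collider Adherence (neither it nor any descendant is in the conditioning set).
  P5: blocked at chain node AgeGroup ∈ conditioning set.
  P6: blocked at fork node AgeGroup ∈ conditioning set.
  P7: blocked at fork node AgeGroup ∈ conditioning set.
{AgeGroup} contains no descendant of Dosage and blocks every backdoor path.
No other singleton works — e.g. {Hospital} leaves P6 open — so {AgeGroup} is the unique smallest valid adjustment set.

{AgeGroup}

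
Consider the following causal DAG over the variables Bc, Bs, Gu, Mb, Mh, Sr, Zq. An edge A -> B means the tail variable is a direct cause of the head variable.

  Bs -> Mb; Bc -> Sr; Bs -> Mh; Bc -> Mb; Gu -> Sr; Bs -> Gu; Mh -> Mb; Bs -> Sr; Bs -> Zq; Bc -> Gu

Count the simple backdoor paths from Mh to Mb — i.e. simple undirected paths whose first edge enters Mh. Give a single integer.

A backdoor path from Mh to Mb is any simple undirected path whose first edge points into Mh (i.e. leaves Mh via a parent).
Parents of Mh: {Bs}.
Enumerating:
  P1: Mh <- Bs -> Gu <- Bc -> Mb
  P2: Mh <- Bs -> Gu -> Sr <- Bc -> Mb
  P3: Mh <- Bs -> Sr <- Bc -> Mb
  P4: Mh <- Bs -> Sr <- Gu <- Bc -> Mb
  P5: Mh <- Bs -> Mb
That exhausts the simple backdoor paths. Count: 5.

5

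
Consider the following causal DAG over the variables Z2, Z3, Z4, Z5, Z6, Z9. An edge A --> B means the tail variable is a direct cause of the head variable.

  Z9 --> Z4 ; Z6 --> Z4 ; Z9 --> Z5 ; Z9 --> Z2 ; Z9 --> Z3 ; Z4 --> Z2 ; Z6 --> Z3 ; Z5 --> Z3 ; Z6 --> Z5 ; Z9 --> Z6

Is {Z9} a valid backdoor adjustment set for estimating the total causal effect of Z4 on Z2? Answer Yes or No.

Yes

Backdoor paths from Z4 to Z2 (paths whose first edge points into Z4):
  P1: Z4 <- Z9 -> Z2
  P2: Z4 <- Z6 <- Z9 -> Z2
  P3: Z4 <- Z6 -> Z5 <- Z9 -> Z2
  P4: Z4 <- Z6 -> Z5 -> Z3 <- Z9 -> Z2
  P5: Z4 <- Z6 -> Z3 <- Z9 -> Z2
  P6: Z4 <- Z6 -> Z3 <- Z5 <- Z9 -> Z2
Condition 1 (no descendant of Z4 in the set): holds — descendants of Z4 are {Z2}; none are in {Z9}.
Condition 2 (every backdoor path blocked by {Z9}):
  P1: blocked at fork node Z9 ∈ conditioning set.
  P2: blocked at fork node Z9 ∈ conditioning set.
  P3: blocked at collider Z5 (neither it nor any descendant is in the conditioning set).
  P4: blocked at collider Z3 (neither it nor any descendant is in the conditioning set).
  P5: blocked at collider Z3 (neither it nor any descendant is in the conditioning set).
  P6: blocked at collider Z3 (neither it nor any descendant is in the conditioning set).
{Z9} satisfies the backdoor criterion.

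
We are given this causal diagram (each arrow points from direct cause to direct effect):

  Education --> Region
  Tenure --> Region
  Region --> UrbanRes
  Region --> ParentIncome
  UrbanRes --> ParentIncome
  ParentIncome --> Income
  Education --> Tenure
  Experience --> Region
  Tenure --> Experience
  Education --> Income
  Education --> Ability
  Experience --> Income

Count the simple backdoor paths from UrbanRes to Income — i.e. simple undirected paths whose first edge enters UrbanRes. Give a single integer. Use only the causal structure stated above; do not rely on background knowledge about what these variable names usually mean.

A backdoor path from UrbanRes to Income is any simple undirected path whose first edge points into UrbanRes (i.e. leaves UrbanRes via a parent).
Parents of UrbanRes: {Region}.
Enumerating:
  P1: UrbanRes <- Region <- Education -> Tenure -> Experience -> Income
  P2: UrbanRes <- Region <- Education -> Income
  P3: UrbanRes <- Region <- Tenure <- Education -> Income
  P4: UrbanRes <- Region <- Tenure -> Experience -> Income
  P5: UrbanRes <- Region <- Experience <- Tenure <- Education -> Income
  P6: UrbanRes <- Region <- Experience -> Income
  P7: UrbanRes <- Region -> ParentIncome -> Income
That exhausts the simple backdoor paths. Count: 7.

7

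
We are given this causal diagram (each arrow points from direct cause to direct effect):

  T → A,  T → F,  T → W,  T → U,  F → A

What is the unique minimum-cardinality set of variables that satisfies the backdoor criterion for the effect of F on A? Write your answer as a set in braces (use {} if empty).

Variables eligible for adjustment (non-descendants of F, excluding F and A): {T, U, W}.
Backdoor paths from F to A:
  P1: F <- T -> A
The empty set is not sufficient: P1 (F <- T -> A) has no collider blocking it and no conditioned non-collider, so it is open.
Try {T}:
  P1: blocked at fork node T ∈ conditioning set.
{T} contains no descendant of F and blocks every backdoor path.
No other singleton works — e.g. {U} leaves P1 open — so {T} is the unique smallest valid adjustment set.

{T}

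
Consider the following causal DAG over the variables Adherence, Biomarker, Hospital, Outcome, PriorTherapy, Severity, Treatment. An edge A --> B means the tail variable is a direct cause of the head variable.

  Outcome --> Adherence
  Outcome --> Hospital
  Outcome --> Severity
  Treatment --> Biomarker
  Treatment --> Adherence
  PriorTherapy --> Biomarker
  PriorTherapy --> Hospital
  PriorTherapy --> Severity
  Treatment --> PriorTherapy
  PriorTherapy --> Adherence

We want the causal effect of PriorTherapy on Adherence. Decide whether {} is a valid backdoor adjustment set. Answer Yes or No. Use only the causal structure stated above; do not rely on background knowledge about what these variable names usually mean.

Backdoor paths from PriorTherapy to Adherence (paths whose first edge points into PriorTherapy):
  P1: PriorTherapy <- Treatment -> Adherence
Condition 1 (no descendant of PriorTherapy in the set): holds — descendants of PriorTherapy are {Adherence, Biomarker, Hospital, Severity}; none are in {}.
Condition 2 (every backdoor path blocked by {}):
  P1: open — no interior node is in the conditioning set.
{} does not satisfy the backdoor criterion.

No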